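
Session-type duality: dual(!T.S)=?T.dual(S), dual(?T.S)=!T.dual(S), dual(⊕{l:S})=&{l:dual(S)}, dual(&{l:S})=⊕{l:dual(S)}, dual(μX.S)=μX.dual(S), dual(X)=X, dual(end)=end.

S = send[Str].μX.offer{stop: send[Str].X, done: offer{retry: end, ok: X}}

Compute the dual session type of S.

send[Str] = recv[Str]
  μX = μX  (rec unchanged)
    offer{stop,done} = select{stop,done}  (external→internal)
      • stop:
        send[Str] = recv[Str]
          X self-dual
      • done:
        offer{retry,ok} = select{retry,ok}  (external→internal)
          • retry:
            end self-dual
          • ok:
            X self-dual

recv[Str].μX.select{stop: recv[Str].X, done: select{retry: end, ok: X}}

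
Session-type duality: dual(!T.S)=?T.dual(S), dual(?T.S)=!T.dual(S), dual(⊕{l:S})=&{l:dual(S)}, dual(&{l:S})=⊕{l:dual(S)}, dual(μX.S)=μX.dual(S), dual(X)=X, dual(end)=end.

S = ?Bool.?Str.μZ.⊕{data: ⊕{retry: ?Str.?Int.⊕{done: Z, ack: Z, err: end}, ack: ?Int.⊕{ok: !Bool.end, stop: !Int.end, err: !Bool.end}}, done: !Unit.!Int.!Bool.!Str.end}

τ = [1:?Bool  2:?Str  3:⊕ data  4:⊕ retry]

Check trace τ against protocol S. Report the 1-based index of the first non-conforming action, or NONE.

NONE

step 1: ?Bool  ok  cont: ?Str.μZ.…
step 2: ?Str  ok  cont: μZ.…
step 3: ⊕ data  ok  cont: ⊕{retry: ?Str.?Int.⊕{done: μZ.…, ack: μZ.…, err: end}, ack: ?Int.⊕{ok: !Bool.end, stop: !Int.end, err: !Bool.end}}
step 4: ⊕ retry  ok  cont: ?Str.?Int.⊕{done: μZ.…, ack: μZ.…, err: end}
trace exhausted — no violation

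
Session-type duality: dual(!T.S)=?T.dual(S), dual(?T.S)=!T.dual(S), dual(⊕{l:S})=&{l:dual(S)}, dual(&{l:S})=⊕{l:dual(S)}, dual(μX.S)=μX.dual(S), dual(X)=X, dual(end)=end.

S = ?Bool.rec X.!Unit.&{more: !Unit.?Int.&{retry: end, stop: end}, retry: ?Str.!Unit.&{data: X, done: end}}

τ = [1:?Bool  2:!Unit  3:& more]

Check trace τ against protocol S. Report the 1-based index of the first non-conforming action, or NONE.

step 1: ?Bool  ✓  cont: rec X.…
step 2: !Unit  ✓  cont: &{more: !Unit.?Int.&{retry: end, stop: end}, retry: ?Str.!Unit.&{data: rec X.…, done: end}}
step 3: & more  ✓  cont: !Unit.?Int.&{retry: end, stop: end}
τ conforms to S (length 3)

NONE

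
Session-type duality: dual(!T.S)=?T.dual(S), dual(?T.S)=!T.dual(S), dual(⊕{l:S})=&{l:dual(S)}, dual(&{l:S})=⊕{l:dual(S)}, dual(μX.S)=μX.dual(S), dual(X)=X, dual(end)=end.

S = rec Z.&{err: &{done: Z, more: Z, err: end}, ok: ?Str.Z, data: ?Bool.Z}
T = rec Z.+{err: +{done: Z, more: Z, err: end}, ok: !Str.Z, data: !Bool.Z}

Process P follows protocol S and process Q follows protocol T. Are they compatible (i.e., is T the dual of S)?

YES

rec Z ‖ rec Z  ✓ (μ self-dual)
  &{err,ok,data} ‖ +{err,ok,data}  ✓ label sets agree
    • err:
      &{done,more,err} ‖ +{done,more,err}  ✓ label sets agree
        • done:
          Z ‖ Z  ✓
        • more:
          Z ‖ Z  ✓
        • err:
          end ‖ end  ✓
    • ok:
      ?Str ‖ !Str  ✓
        Z ‖ Z  ✓
    • data:
      ?Bool ‖ !Bool  ✓
        Z ‖ Z  ✓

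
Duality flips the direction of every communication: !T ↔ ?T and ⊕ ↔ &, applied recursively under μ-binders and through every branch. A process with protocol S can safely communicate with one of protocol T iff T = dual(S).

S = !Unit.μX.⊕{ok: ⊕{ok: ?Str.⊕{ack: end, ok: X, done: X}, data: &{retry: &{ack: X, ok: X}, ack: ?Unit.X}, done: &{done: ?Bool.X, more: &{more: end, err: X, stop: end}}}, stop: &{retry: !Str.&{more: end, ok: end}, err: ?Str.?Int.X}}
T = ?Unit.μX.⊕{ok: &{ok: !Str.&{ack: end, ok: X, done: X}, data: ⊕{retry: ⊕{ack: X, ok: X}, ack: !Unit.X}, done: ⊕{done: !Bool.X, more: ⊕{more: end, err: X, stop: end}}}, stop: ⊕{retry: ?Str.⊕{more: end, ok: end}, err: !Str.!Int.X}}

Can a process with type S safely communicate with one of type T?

NO

!Unit ‖ ?Unit  match
  μX ‖ μX  match (rec unchanged)
    ⊕{ok,stop} ‖ ⊕{ok,stop}  ✗ choice polarity not flipped — not dual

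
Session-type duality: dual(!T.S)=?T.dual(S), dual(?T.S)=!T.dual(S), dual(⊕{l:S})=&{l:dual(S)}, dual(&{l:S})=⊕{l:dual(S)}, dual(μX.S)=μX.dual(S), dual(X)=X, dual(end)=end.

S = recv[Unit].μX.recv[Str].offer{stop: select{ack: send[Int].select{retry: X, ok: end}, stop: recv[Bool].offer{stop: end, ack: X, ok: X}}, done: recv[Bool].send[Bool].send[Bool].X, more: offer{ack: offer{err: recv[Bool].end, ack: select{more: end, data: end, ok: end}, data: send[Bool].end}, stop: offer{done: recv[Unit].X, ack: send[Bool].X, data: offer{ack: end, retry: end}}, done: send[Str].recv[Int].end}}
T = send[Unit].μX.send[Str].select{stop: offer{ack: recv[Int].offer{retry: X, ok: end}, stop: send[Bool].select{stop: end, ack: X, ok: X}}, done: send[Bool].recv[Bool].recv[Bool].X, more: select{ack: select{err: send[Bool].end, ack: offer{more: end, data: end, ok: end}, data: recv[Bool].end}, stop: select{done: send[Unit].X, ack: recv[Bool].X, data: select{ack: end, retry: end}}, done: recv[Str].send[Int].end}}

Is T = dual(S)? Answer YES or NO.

recv[Unit] | send[Unit]  match
  μX | μX  match (μ self-dual)
    recv[Str] | send[Str]  match
      offer{stop,done,more} | select{stop,done,more}  match label sets agree
        • stop:
          select{ack,stop} | offer{ack,stop}  match label sets agree
            • ack:
              send[Int] | recv[Int]  match
                select{retry,ok} | offer{retry,ok}  match label sets agree
                  • retry:
                    X | X  match
                  • ok:
                    end | end  match
            • stop:
              recv[Bool] | send[Bool]  match
                offer{stop,ack,ok} | select{stop,ack,ok}  match label sets agree
                  • stop:
                    end | end  match
                  • ack:
                    X | X  match
                  • ok:
                    X | X  match
        • done:
          recv[Bool] | send[Bool]  match
            send[Bool] | recv[Bool]  match
              send[Bool] | recv[Bool]  match
                X | X  match
        • more:
          offer{ack,stop,done} | select{ack,stop,done}  match label sets agree
            • ack:
              offer{err,ack,data} | select{err,ack,data}  match label sets agree
                • err:
                  recv[Bool] | send[Bool]  match
                    end | end  match
                • ack:
                  select{more,data,ok} | offer{more,data,ok}  match label sets agree
                    • more:
                      end | end  match
                    • data:
                      end | end  match
                    • ok:
                      end | end  match
                • data:
                  send[Bool] | recv[Bool]  match
                    end | end  match
            • stop:
              offer{done,ack,data} | select{done,ack,data}  match label sets agree
                • done:
                  recv[Unit] | send[Unit]  match
                    X | X  match
                • ack:
                  send[Bool] | recv[Bool]  match
                    X | X  match
                • data:
                  offer{ack,retry} | select{ack,retry}  match label sets agree
                    • ack:
                      end | end  match
                    • retry:
                      end | end  match
            • done:
              send[Str] | recv[Str]  match
                recv[Int] | send[Int]  match
                  end | end  match

YES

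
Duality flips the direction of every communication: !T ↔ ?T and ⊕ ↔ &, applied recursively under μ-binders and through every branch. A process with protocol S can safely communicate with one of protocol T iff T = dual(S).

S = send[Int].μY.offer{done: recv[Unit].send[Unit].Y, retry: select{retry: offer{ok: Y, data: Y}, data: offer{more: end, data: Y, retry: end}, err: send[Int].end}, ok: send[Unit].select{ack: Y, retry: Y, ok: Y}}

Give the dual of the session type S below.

send[Int] = recv[Int]
  μY = μY  (μ self-dual)
    offer{done,retry,ok} = select{done,retry,ok}  (offer→select)
      [done]
        recv[Unit] = send[Unit]
          send[Unit] = recv[Unit]
            Y self-dual
      [retry]
        select{retry,data,err} = offer{retry,data,err}  (⊕→&)
          [retry]
            offer{ok,data} = select{ok,data}  (offer→select)
              [ok]
                Y self-dual
              [data]
                Y self-dual
          [data]
            offer{more,data,retry} = select{more,data,retry}  (offer→select)
              [more]
                end self-dual
              [data]
                Y self-dual
              [retry]
                end self-dual
          [err]
            send[Int] = recv[Int]
              end self-dual
      [ok]
        send[Unit] = recv[Unit]
          select{ack,retry,ok} = offer{ack,retry,ok}  (⊕→&)
            [ack]
              Y self-dual
            [retry]
              Y self-dual
            [ok]
              Y self-dual

recv[Int].μY.select{done: send[Unit].recv[Unit].Y, retry: offer{retry: select{ok: Y, data: Y}, data: select{more: end, data: Y, retry: end}, err: recv[Int].end}, ok: recv[Unit].offer{ack: Y, retry: Y, ok: Y}}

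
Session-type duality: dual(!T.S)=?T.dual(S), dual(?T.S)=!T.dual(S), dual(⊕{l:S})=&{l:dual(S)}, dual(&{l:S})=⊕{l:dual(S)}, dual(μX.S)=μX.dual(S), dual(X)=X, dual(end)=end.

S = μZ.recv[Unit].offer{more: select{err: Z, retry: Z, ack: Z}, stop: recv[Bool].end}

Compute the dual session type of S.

μZ.send[Unit].select{more: offer{err: Z, retry: Z, ack: Z}, stop: send[Bool].end}

μZ → μZ  (μ self-dual)
  recv[Unit] → send[Unit]
    offer{more,stop} → select{more,stop}  (offer→select)
      • more:
        select{err,retry,ack} → offer{err,retry,ack}  (select→offer)
          • err:
            Z ↦ Z
          • retry:
            Z ↦ Z
          • ack:
            Z ↦ Z
      • stop:
        recv[Bool] → send[Bool]
          end ↦ end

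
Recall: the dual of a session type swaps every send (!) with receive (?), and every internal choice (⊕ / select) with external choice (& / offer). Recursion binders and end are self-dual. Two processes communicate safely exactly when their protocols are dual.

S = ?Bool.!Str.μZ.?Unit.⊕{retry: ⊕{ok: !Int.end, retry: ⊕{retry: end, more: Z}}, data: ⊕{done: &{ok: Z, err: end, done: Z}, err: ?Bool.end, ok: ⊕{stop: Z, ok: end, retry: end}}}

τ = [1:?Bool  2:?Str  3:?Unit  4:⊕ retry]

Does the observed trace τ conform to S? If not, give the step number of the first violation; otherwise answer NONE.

@1 ?Bool  ok  state: !Str.μZ.…
@2 got ?Str, protocol expects !Str  ✗

2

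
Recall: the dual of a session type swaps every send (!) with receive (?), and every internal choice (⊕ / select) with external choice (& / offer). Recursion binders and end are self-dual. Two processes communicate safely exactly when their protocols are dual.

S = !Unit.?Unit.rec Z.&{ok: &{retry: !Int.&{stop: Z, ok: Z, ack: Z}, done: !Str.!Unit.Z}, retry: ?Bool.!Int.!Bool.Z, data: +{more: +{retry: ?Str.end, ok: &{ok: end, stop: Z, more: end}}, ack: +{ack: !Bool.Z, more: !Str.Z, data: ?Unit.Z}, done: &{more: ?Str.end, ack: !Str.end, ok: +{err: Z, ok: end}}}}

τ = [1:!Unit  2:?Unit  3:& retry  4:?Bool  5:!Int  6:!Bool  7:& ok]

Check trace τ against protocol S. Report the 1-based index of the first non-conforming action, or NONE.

@1 !Unit  match  cont: ?Unit.rec Z.…
@2 ?Unit  match  cont: rec Z.…
@3 & retry  match  cont: ?Bool.!Int.!Bool.rec Z.…
@4 ?Bool  match  cont: !Int.!Bool.rec Z.…
@5 !Int  match  cont: !Bool.rec Z.…
@6 !Bool  match  cont: rec Z.…
@7 & ok  match  cont: &{retry: !Int.&{stop: rec Z.…, ok: rec Z.…, ack: rec Z.…}, done: !Str.!Unit.rec Z.…}
all 7 steps conform

NONE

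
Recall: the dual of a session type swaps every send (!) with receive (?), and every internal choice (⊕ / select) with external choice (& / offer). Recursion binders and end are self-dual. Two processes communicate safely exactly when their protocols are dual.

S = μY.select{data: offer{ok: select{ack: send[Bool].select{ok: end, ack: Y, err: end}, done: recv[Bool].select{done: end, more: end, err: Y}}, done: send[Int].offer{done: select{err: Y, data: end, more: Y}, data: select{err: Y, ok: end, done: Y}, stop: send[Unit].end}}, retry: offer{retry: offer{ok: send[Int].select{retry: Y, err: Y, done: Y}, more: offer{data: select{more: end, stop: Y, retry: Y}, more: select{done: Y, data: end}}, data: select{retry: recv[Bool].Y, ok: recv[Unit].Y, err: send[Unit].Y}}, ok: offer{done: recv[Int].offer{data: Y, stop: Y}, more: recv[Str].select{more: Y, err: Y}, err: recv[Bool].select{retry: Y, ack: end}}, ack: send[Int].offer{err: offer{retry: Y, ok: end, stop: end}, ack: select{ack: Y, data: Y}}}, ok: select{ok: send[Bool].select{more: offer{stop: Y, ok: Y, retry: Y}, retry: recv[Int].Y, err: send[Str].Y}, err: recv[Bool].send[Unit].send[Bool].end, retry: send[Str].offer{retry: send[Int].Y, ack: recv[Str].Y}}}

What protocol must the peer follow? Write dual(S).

μY.offer{data: select{ok: offer{ack: recv[Bool].offer{ok: end, ack: Y, err: end}, done: send[Bool].offer{done: end, more: end, err: Y}}, done: recv[Int].select{done: offer{err: Y, data: end, more: Y}, data: offer{err: Y, ok: end, done: Y}, stop: recv[Unit].end}}, retry: select{retry: select{ok: recv[Int].offer{retry: Y, err: Y, done: Y}, more: select{data: offer{more: end, stop: Y, retry: Y}, more: offer{done: Y, data: end}}, data: offer{retry: send[Bool].Y, ok: send[Unit].Y, err: recv[Unit].Y}}, ok: select{done: send[Int].select{data: Y, stop: Y}, more: send[Str].offer{more: Y, err: Y}, err: send[Bool].offer{retry: Y, ack: end}}, ack: recv[Int].select{err: select{retry: Y, ok: end, stop: end}, ack: offer{ack: Y, data: Y}}}, ok: offer{ok: recv[Bool].offer{more: select{stop: Y, ok: Y, retry: Y}, retry: send[Int].Y, err: recv[Str].Y}, err: send[Bool].recv[Unit].recv[Bool].end, retry: recv[Str].select{retry: recv[Int].Y, ack: send[Str].Y}}}

μY → μY  (binder kept)
  select{data,retry,ok} → offer{data,retry,ok}  (internal→external)
    • data:
      offer{ok,done} → select{ok,done}  (offer→select)
        • ok:
          select{ack,done} → offer{ack,done}  (internal→external)
            • ack:
              send[Bool] → recv[Bool]
                select{ok,ack,err} → offer{ok,ack,err}  (internal→external)
                  • ok:
                    end ↦ end
                  • ack:
                    Y ↦ Y
                  • err:
                    end ↦ end
            • done:
              recv[Bool] → send[Bool]
                select{done,more,err} → offer{done,more,err}  (internal→external)
                  • done:
                    end ↦ end
                  • more:
                    end ↦ end
                  • err:
                    Y ↦ Y
        • done:
          send[Int] → recv[Int]
            offer{done,data,stop} → select{done,data,stop}  (offer→select)
              • done:
                select{err,data,more} → offer{err,data,more}  (internal→external)
                  • err:
                    Y ↦ Y
                  • data:
                    end ↦ end
                  • more:
                    Y ↦ Y
              • data:
                select{err,ok,done} → offer{err,ok,done}  (internal→external)
                  • err:
                    Y ↦ Y
                  • ok:
                    end ↦ end
                  • done:
                    Y ↦ Y
              • stop:
                send[Unit] → recv[Unit]
                  end ↦ end
    • retry:
      offer{retry,ok,ack} → select{retry,ok,ack}  (offer→select)
        • retry:
          offer{ok,more,data} → select{ok,more,data}  (offer→select)
            • ok:
              send[Int] → recv[Int]
                select{retry,err,done} → offer{retry,err,done}  (internal→external)
                  • retry:
                    Y ↦ Y
                  • err:
                    Y ↦ Y
                  • done:
                    Y ↦ Y
            • more:
              offer{data,more} → select{data,more}  (offer→select)
                • data:
                  select{more,stop,retry} → offer{more,stop,retry}  (internal→external)
                    • more:
                      end ↦ end
                    • stop:
                      Y ↦ Y
                    • retry:
                      Y ↦ Y
                • more:
                  select{done,data} → offer{done,data}  (internal→external)
                    • done:
                      Y ↦ Y
                    • data:
                      end ↦ end
            • data:
              select{retry,ok,err} → offer{retry,ok,err}  (internal→external)
                • retry:
                  recv[Bool] → send[Bool]
                    Y ↦ Y
                • ok:
                  recv[Unit] → send[Unit]
                    Y ↦ Y
                • err:
                  send[Unit] → recv[Unit]
                    Y ↦ Y
        • ok:
          offer{done,more,err} → select{done,more,err}  (offer→select)
            • done:
              recv[Int] → send[Int]
                offer{data,stop} → select{data,stop}  (offer→select)
                  • data:
                    Y ↦ Y
                  • stop:
                    Y ↦ Y
            • more:
              recv[Str] → send[Str]
                select{more,err} → offer{more,err}  (internal→external)
                  • more:
                    Y ↦ Y
                  • err:
                    Y ↦ Y
            • err:
              recv[Bool] → send[Bool]
                select{retry,ack} → offer{retry,ack}  (internal→external)
                  • retry:
                    Y ↦ Y
                  • ack:
                    end ↦ end
        • ack:
          send[Int] → recv[Int]
            offer{err,ack} → select{err,ack}  (offer→select)
              • err:
                offer{retry,ok,stop} → select{retry,ok,stop}  (offer→select)
                  • retry:
                    Y ↦ Y
                  • ok:
                    end ↦ end
                  • stop:
                    end ↦ end
              • ack:
                select{ack,data} → offer{ack,data}  (internal→external)
                  • ack:
                    Y ↦ Y
                  • data:
                    Y ↦ Y
    • ok:
      select{ok,err,retry} → offer{ok,err,retry}  (internal→external)
        • ok:
          send[Bool] → recv[Bool]
            select{more,retry,err} → offer{more,retry,err}  (internal→external)
              • more:
                offer{stop,ok,retry} → select{stop,ok,retry}  (offer→select)
                  • stop:
                    Y ↦ Y
                  • ok:
                    Y ↦ Y
                  • retry:
                    Y ↦ Y
              • retry:
                recv[Int] → send[Int]
                  Y ↦ Y
              • err:
                send[Str] → recv[Str]
                  Y ↦ Y
        • err:
          recv[Bool] → send[Bool]
            send[Unit] → recv[Unit]
              send[Bool] → recv[Bool]
                end ↦ end
        • retry:
          send[Str] → recv[Str]
            offer{retry,ack} → select{retry,ack}  (offer→select)
              • retry:
                send[Int] → recv[Int]
                  Y ↦ Y
              • ack:
                recv[Str] → send[Str]
                  Y ↦ Y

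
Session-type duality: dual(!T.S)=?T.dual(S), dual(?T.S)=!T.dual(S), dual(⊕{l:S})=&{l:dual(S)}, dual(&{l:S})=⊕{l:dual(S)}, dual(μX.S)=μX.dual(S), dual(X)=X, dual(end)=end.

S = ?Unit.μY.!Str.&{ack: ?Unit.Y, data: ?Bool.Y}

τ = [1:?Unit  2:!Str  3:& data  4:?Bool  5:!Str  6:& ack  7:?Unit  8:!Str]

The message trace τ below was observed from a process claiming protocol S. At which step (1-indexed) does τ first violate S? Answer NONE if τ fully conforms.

NONE

@1 ?Unit  ok  residual = μY.…
@2 !Str  ok  residual = &{ack: ?Unit.μY.…, data: ?Bool.μY.…}
@3 & data  ok  residual = ?Bool.μY.…
@4 ?Bool  ok  residual = μY.…
@5 !Str  ok  residual = &{ack: ?Unit.μY.…, data: ?Bool.μY.…}
@6 & ack  ok  residual = ?Unit.μY.…
@7 ?Unit  ok  residual = μY.…
@8 !Str  ok  residual = &{ack: ?Unit.μY.…, data: ?Bool.μY.…}
τ conforms to S (length 8)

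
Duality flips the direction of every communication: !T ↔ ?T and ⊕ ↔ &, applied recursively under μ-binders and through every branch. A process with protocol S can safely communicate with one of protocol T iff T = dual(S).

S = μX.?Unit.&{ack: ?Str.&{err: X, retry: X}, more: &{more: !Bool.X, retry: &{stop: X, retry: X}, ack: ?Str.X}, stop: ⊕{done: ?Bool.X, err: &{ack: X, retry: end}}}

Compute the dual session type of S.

μX.!Unit.⊕{ack: !Str.⊕{err: X, retry: X}, more: ⊕{more: ?Bool.X, retry: ⊕{stop: X, retry: X}, ack: !Str.X}, stop: &{done: !Bool.X, err: ⊕{ack: X, retry: end}}}

μX → μX  (μ self-dual)
  ?Unit → !Unit
    &{ack,more,stop} → ⊕{ack,more,stop}  (&→⊕)
      case ack:
        ?Str → !Str
          &{err,retry} → ⊕{err,retry}  (&→⊕)
            case err:
              X self-dual
            case retry:
              X self-dual
      case more:
        &{more,retry,ack} → ⊕{more,retry,ack}  (&→⊕)
          case more:
            !Bool → ?Bool
              X self-dual
          case retry:
            &{stop,retry} → ⊕{stop,retry}  (&→⊕)
              case stop:
                X self-dual
              case retry:
                X self-dual
          case ack:
            ?Str → !Str
              X self-dual
      case stop:
        ⊕{done,err} → &{done,err}  (select→offer)
          case done:
            ?Bool → !Bool
              X self-dual
          case err:
            &{ack,retry} → ⊕{ack,retry}  (&→⊕)
              case ack:
                X self-dual
              case retry:
                end self-dual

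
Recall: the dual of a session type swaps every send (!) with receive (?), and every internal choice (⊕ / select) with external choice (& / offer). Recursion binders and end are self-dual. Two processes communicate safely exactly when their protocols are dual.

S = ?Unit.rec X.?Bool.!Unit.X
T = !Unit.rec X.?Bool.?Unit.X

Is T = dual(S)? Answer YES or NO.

NO

?Unit ‖ !Unit  match
  rec X ‖ rec X  match (μ self-dual)
    ?Bool ‖ ?Bool  ✗ same direction on both sides — not dual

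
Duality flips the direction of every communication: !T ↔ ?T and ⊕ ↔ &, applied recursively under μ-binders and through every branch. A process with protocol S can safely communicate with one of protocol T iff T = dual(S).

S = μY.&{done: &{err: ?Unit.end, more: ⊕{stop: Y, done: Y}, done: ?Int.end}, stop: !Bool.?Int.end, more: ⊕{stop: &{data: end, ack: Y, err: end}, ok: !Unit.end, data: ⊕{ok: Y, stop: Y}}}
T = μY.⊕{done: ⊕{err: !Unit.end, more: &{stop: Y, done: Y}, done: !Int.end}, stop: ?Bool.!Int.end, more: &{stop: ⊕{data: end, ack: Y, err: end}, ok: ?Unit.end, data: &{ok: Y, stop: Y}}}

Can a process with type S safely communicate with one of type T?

YES

μY vs μY  match (μ self-dual)
  &{done,stop,more} vs ⊕{done,stop,more}  match label sets agree
    case done:
      &{err,more,done} vs ⊕{err,more,done}  match label sets agree
        case err:
          ?Unit vs !Unit  match
            end vs end  match
        case more:
          ⊕{stop,done} vs &{stop,done}  match label sets agree
            case stop:
              Y vs Y  match
            case done:
              Y vs Y  match
        case done:
          ?Int vs !Int  match
            end vs end  match
    case stop:
      !Bool vs ?Bool  match
        ?Int vs !Int  match
          end vs end  match
    case more:
      ⊕{stop,ok,data} vs &{stop,ok,data}  match label sets agree
        case stop:
          &{data,ack,err} vs ⊕{data,ack,err}  match label sets agree
            case data:
              end vs end  match
            case ack:
              Y vs Y  match
            case err:
              end vs end  match
        case ok:
          !Unit vs ?Unit  match
            end vs end  match
        case data:
          ⊕{ok,stop} vs &{ok,stop}  match label sets agree
            case ok:
              Y vs Y  match
            case stop:
              Y vs Y  match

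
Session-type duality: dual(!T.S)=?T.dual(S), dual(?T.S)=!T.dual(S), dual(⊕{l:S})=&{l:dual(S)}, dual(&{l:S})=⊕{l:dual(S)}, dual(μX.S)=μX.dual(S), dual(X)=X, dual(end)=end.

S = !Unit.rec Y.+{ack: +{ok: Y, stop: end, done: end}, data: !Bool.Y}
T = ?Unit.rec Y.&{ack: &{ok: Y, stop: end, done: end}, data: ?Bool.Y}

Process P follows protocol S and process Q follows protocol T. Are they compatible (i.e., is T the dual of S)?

YES

!Unit ‖ ?Unit  match
  rec Y ‖ rec Y  match (rec unchanged)
    +{ack,data} ‖ &{ack,data}  match same labels
      • ack:
        +{ok,stop,done} ‖ &{ok,stop,done}  match same labels
          • ok:
            Y ‖ Y  match
          • stop:
            end ‖ end  match
          • done:
            end ‖ end  match
      • data:
        !Bool ‖ ?Bool  match
          Y ‖ Y  match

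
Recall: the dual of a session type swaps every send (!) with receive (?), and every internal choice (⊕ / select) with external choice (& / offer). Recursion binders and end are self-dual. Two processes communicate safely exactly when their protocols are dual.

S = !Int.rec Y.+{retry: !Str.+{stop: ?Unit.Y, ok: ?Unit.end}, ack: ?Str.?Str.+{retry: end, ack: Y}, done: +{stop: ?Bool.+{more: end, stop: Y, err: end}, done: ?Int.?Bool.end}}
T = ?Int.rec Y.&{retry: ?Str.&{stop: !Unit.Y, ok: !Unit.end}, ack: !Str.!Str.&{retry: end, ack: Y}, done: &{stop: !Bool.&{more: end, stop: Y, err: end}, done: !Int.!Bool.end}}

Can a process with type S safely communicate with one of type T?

YES

!Int vs ?Int  ✓
  rec Y vs rec Y  ✓ (rec unchanged)
    +{retry,ack,done} vs &{retry,ack,done}  ✓ label sets agree
      case retry:
        !Str vs ?Str  ✓
          +{stop,ok} vs &{stop,ok}  ✓ label sets agree
            case stop:
              ?Unit vs !Unit  ✓
                Y vs Y  ✓
            case ok:
              ?Unit vs !Unit  ✓
                end vs end  ✓
      case ack:
        ?Str vs !Str  ✓
          ?Str vs !Str  ✓
            +{retry,ack} vs &{retry,ack}  ✓ label sets agree
              case retry:
                end vs end  ✓
              case ack:
                Y vs Y  ✓
      case done:
        +{stop,done} vs &{stop,done}  ✓ label sets agree
          case stop:
            ?Bool vs !Bool  ✓
              +{more,stop,err} vs &{more,stop,err}  ✓ label sets agree
                case more:
                  end vs end  ✓
                case stop:
                  Y vs Y  ✓
                case err:
                  end vs end  ✓
          case done:
            ?Int vs !Int  ✓
              ?Bool vs !Bool  ✓
                end vs end  ✓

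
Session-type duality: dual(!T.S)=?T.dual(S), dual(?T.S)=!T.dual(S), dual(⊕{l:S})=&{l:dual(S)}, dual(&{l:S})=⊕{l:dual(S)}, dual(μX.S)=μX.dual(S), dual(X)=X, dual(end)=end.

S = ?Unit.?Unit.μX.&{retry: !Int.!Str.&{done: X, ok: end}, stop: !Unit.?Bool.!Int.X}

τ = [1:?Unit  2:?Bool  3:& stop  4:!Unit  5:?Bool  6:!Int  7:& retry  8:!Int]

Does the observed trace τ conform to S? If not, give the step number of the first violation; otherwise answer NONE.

step 1: ?Unit  match  now at ?Unit.μX.…
step 2: got ?Bool, protocol expects ?Unit  ✗

2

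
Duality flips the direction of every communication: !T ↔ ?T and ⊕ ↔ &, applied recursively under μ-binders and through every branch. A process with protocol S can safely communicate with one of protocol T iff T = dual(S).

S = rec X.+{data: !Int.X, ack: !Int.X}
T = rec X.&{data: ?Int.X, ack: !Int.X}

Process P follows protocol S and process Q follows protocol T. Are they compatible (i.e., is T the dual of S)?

rec X vs rec X  match (rec unchanged)
  +{data,ack} vs &{data,ack}  match label sets agree
    • data:
      !Int vs ?Int  match
        X vs X  match
    • ack:
      !Int vs !Int  ✗ same direction on both sides — not dual

NO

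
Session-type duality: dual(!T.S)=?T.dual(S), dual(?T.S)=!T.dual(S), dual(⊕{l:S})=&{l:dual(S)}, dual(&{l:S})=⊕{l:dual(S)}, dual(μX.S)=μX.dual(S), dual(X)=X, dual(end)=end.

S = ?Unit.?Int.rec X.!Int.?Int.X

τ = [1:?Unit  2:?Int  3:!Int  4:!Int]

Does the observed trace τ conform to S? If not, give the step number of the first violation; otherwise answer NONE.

4

@1 ?Unit  match  now at ?Int.rec X.…
@2 ?Int  match  now at rec X.…
@3 !Int  match  now at ?Int.rec X.…
@4 got !Int, protocol expects ?Int  ✗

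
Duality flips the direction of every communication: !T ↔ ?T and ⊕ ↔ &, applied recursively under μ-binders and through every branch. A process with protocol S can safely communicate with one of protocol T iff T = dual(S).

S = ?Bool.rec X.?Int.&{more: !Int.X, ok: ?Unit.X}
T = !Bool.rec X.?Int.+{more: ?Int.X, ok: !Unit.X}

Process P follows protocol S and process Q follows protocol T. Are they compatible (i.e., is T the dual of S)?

?Bool ‖ !Bool  match
  rec X ‖ rec X  match (μ self-dual)
    ?Int ‖ ?Int  ✗ same direction on both sides — not dual

NO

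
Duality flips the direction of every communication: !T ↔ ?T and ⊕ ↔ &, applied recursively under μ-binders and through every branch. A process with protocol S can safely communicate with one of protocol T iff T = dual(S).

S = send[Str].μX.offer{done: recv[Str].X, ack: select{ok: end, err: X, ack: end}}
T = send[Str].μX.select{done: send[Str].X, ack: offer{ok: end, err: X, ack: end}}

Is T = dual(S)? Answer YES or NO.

NO

send[Str] ‖ send[Str]  ✗ same direction on both sides — not dual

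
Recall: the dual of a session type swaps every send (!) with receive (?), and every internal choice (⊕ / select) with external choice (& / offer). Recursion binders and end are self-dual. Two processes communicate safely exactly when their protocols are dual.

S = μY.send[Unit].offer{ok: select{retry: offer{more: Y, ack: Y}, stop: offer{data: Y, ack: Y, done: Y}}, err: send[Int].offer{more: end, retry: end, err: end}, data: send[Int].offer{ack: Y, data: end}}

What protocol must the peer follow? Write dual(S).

μY.recv[Unit].select{ok: offer{retry: select{more: Y, ack: Y}, stop: select{data: Y, ack: Y, done: Y}}, err: recv[Int].select{more: end, retry: end, err: end}, data: recv[Int].select{ack: Y, data: end}}

μY → μY  (binder kept)
  send[Unit] → recv[Unit]
    offer{ok,err,data} → select{ok,err,data}  (offer→select)
      • ok:
        select{retry,stop} → offer{retry,stop}  (⊕→&)
          • retry:
            offer{more,ack} → select{more,ack}  (offer→select)
              • more:
                dual(Y) = Y
              • ack:
                dual(Y) = Y
          • stop:
            offer{data,ack,done} → select{data,ack,done}  (offer→select)
              • data:
                dual(Y) = Y
              • ack:
                dual(Y) = Y
              • done:
                dual(Y) = Y
      • err:
        send[Int] → recv[Int]
          offer{more,retry,err} → select{more,retry,err}  (offer→select)
            • more:
              dual(end) = end
            • retry:
              dual(end) = end
            • err:
              dual(end) = end
      • data:
        send[Int] → recv[Int]
          offer{ack,data} → select{ack,data}  (offer→select)
            • ack:
              dual(Y) = Y
            • data:
              dual(end) = end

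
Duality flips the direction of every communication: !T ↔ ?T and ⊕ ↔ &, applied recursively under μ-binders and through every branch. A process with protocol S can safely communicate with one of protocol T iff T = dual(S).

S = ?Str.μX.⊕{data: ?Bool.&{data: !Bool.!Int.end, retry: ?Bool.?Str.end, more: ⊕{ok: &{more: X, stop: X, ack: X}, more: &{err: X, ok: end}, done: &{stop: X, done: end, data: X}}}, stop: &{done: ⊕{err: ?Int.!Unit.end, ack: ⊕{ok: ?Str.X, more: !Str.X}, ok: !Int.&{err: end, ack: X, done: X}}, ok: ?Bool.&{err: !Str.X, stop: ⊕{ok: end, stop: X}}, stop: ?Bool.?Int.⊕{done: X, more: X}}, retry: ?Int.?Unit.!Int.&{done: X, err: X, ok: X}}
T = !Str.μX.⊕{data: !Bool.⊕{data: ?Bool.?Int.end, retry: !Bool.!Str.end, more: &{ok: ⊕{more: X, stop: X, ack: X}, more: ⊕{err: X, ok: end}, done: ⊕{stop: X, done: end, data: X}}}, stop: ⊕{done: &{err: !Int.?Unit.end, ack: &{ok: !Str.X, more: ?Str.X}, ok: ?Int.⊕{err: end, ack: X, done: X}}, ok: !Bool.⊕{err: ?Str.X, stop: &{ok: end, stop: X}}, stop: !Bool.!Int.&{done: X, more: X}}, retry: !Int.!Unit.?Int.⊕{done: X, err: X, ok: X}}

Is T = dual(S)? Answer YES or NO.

?Str vs !Str  ✓
  μX vs μX  ✓ (rec unchanged)
    ⊕{data,stop,retry} vs ⊕{data,stop,retry}  ✗ choice polarity not flipped — not dual

NO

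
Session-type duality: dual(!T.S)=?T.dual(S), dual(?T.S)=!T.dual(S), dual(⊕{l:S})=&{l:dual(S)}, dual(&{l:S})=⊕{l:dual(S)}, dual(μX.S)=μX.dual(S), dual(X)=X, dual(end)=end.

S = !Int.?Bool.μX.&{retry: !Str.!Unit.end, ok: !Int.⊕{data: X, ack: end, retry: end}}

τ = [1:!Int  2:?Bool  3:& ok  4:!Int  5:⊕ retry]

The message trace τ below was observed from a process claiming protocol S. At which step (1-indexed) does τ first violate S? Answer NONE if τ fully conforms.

step 1: !Int  ok  state: ?Bool.μX.…
step 2: ?Bool  ok  state: μX.…
step 3: & ok  ok  state: !Int.⊕{data: μX.…, ack: end, retry: end}
step 4: !Int  ok  state: ⊕{data: μX.…, ack: end, retry: end}
step 5: ⊕ retry  ok  state: end
trace exhausted — no violation

NONE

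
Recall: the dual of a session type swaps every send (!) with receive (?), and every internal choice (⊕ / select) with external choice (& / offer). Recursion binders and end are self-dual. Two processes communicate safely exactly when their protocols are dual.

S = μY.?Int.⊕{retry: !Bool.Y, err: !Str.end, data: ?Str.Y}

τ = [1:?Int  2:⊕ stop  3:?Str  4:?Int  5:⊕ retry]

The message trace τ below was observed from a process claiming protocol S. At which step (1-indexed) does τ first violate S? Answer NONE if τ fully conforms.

2

@1 ?Int  match  cont: ⊕{retry: !Bool.μY.…, err: !Str.end, data: ?Str.μY.…}
@2 got ⊕ stop, protocol expects ⊕ retry or ⊕ err or ⊕ data  ✗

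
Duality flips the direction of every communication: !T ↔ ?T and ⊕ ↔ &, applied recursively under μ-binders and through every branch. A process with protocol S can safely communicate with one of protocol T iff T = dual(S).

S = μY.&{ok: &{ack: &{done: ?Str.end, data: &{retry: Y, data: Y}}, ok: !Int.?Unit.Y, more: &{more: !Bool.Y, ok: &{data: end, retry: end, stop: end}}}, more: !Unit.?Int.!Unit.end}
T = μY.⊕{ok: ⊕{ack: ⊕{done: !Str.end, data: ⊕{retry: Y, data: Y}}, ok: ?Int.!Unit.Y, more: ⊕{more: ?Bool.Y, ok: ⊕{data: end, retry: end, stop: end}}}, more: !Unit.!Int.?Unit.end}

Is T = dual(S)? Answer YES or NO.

μY vs μY  ✓ (rec unchanged)
  &{ok,more} vs ⊕{ok,more}  ✓ label sets agree
    case ok:
      &{ack,ok,more} vs ⊕{ack,ok,more}  ✓ label sets agree
        case ack:
          &{done,data} vs ⊕{done,data}  ✓ label sets agree
            case done:
              ?Str vs !Str  ✓
                end vs end  ✓
            case data:
              &{retry,data} vs ⊕{retry,data}  ✓ label sets agree
                case retry:
                  Y vs Y  ✓
                case data:
                  Y vs Y  ✓
        case ok:
          !Int vs ?Int  ✓
            ?Unit vs !Unit  ✓
              Y vs Y  ✓
        case more:
          &{more,ok} vs ⊕{more,ok}  ✓ label sets agree
            case more:
              !Bool vs ?Bool  ✓
                Y vs Y  ✓
            case ok:
              &{data,retry,stop} vs ⊕{data,retry,stop}  ✓ label sets agree
                case data:
                  end vs end  ✓
                case retry:
                  end vs end  ✓
                case stop:
                  end vs end  ✓
    case more:
      !Unit vs !Unit  ✗ same direction on both sides — not dual

NO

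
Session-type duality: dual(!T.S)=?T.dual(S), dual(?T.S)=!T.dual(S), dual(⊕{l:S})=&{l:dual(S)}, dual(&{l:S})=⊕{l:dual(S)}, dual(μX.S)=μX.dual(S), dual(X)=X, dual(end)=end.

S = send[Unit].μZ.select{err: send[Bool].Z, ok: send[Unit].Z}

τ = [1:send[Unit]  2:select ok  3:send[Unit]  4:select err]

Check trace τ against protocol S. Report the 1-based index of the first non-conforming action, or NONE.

@1 send[Unit]  ok  cont: μZ.…
@2 select ok  ok  cont: send[Unit].μZ.…
@3 send[Unit]  ok  cont: μZ.…
@4 select err  ok  cont: send[Bool].μZ.…
all 4 steps conform

NONE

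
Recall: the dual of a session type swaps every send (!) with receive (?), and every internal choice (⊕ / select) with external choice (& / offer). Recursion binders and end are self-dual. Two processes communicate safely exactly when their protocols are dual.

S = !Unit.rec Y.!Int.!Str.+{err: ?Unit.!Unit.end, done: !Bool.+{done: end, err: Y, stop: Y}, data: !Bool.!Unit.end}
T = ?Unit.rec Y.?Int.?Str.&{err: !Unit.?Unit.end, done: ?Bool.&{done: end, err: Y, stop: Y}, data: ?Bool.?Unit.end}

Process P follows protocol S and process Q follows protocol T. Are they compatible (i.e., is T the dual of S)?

!Unit vs ?Unit  ✓
  rec Y vs rec Y  ✓ (μ self-dual)
    !Int vs ?Int  ✓
      !Str vs ?Str  ✓
        +{err,done,data} vs &{err,done,data}  ✓ same labels
          [err]
            ?Unit vs !Unit  ✓
              !Unit vs ?Unit  ✓
                end vs end  ✓
          [done]
            !Bool vs ?Bool  ✓
              +{done,err,stop} vs &{done,err,stop}  ✓ same labels
                [done]
                  end vs end  ✓
                [err]
                  Y vs Y  ✓
                [stop]
                  Y vs Y  ✓
          [data]
            !Bool vs ?Bool  ✓
              !Unit vs ?Unit  ✓
                end vs end  ✓

YES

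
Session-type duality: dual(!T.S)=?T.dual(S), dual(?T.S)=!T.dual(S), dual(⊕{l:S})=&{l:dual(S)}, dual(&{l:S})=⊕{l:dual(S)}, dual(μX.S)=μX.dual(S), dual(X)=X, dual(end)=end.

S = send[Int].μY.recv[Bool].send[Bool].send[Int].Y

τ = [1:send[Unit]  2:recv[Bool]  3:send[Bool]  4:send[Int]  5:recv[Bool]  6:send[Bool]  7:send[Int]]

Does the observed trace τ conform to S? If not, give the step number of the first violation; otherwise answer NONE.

1

@1 got send[Unit], protocol expects send[Int]  ✗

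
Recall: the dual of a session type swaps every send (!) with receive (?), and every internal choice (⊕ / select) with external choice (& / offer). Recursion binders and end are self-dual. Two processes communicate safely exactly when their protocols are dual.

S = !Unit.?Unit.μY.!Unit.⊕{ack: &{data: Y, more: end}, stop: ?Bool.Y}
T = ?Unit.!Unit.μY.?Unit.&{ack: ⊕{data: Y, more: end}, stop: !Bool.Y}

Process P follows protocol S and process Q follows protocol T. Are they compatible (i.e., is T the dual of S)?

YES

!Unit | ?Unit  ok
  ?Unit | !Unit  ok
    μY | μY  ok (rec unchanged)
      !Unit | ?Unit  ok
        ⊕{ack,stop} | &{ack,stop}  ok label sets agree
          [ack]
            &{data,more} | ⊕{data,more}  ok label sets agree
              [data]
                Y | Y  ok
              [more]
                end | end  ok
          [stop]
            ?Bool | !Bool  ok
              Y | Y  ok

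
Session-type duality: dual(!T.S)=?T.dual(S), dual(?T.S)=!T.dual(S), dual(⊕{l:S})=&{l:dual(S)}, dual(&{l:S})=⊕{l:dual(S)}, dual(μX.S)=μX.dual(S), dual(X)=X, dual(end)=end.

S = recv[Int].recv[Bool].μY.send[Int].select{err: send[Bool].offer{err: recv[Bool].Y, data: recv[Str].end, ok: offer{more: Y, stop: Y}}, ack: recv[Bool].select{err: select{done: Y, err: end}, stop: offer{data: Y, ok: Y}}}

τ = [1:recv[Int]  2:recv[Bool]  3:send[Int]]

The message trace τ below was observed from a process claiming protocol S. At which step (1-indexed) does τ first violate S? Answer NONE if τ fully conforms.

NONE

@1 recv[Int]  ✓  now at recv[Bool].μY.…
@2 recv[Bool]  ✓  now at μY.…
@3 send[Int]  ✓  now at select{err: send[Bool].offer{err: recv[Bool].μY.…, data: recv[Str].end, ok: offer{more: μY.…, stop: μY.…}}, ack: recv[Bool].select{err: select{done: μY.…, err: end}, stop: offer{data: μY.…, ok: μY.…}}}
trace exhausted — no violation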